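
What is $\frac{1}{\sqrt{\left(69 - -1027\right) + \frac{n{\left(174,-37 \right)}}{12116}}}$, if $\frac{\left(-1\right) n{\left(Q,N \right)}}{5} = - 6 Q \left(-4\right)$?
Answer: $\frac{\sqrt{2509953589}}{1657282} \approx 0.03023$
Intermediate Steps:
$n{\left(Q,N \right)} = - 120 Q$ ($n{\left(Q,N \right)} = - 5 - 6 Q \left(-4\right) = - 5 \cdot 24 Q = - 120 Q$)
$\frac{1}{\sqrt{\left(69 - -1027\right) + \frac{n{\left(174,-37 \right)}}{12116}}} = \frac{1}{\sqrt{\left(69 - -1027\right) + \frac{\left(-120\right) 174}{12116}}} = \frac{1}{\sqrt{\left(69 + 1027\right) - \frac{5220}{3029}}} = \frac{1}{\sqrt{1096 - \frac{5220}{3029}}} = \frac{1}{\sqrt{\frac{3314564}{3029}}} = \frac{1}{\frac{2}{3029} \sqrt{2509953589}} = \frac{\sqrt{2509953589}}{1657282}$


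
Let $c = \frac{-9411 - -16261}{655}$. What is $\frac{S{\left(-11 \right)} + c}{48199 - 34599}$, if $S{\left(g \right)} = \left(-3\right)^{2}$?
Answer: $\frac{2549}{1781600} \approx 0.0014307$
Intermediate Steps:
$S{\left(g \right)} = 9$
$c = \frac{1370}{131}$ ($c = \left(-9411 + 16261\right) \frac{1}{655} = 6850 \cdot \frac{1}{655} = \frac{1370}{131} \approx 10.458$)
$\frac{S{\left(-11 \right)} + c}{48199 - 34599} = \frac{9 + \frac{1370}{131}}{48199 - 34599} = \frac{2549}{131 \cdot 13600} = \frac{2549}{131} \cdot \frac{1}{13600} = \frac{2549}{1781600}$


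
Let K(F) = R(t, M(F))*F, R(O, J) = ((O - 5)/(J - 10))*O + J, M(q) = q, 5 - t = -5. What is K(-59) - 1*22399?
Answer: -1302392/69 ≈ -18875.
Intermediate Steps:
t = 10 (t = 5 - 1*(-5) = 5 + 5 = 10)
R(O, J) = J + O*(-5 + O)/(-10 + J) (R(O, J) = ((-5 + O)/(-10 + J))*O + J = O*(-5 + O)/(-10 + J) + J = J + O*(-5 + O)/(-10 + J))
K(F) = F*(50 + F² - 10*F)/(-10 + F) (K(F) = ((F² + 10² - 10*F - 5*10)/(-10 + F))*F = ((F² + 100 - 10*F - 50)/(-10 + F))*F = ((50 + F² - 10*F)/(-10 + F))*F = F*(50 + F² - 10*F)/(-10 + F))
K(-59) - 1*22399 = -59*(50 + (-59)² - 10*(-59))/(-10 - 59) - 1*22399 = -59*(50 + 3481 + 590)/(-69) - 22399 = -59*(-1/69)*4121 - 22399 = 243139/69 - 22399 = -1302392/69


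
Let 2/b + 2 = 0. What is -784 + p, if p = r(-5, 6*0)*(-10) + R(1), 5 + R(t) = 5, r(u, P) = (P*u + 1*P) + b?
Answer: -774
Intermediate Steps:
b = -1 (b = 2/(-2 + 0) = 2/(-2) = 2*(-1/2) = -1)
r(u, P) = -1 + P + P*u (r(u, P) = (P*u + 1*P) - 1 = (P*u + P) - 1 = (P + P*u) - 1 = -1 + P + P*u)
R(t) = 0 (R(t) = -5 + 5 = 0)
p = 10 (p = (-1 + 6*0 + (6*0)*(-5))*(-10) + 0 = (-1 + 0 + 0*(-5))*(-10) + 0 = (-1 + 0 + 0)*(-10) + 0 = -1*(-10) + 0 = 10 + 0 = 10)
-784 + p = -784 + 10 = -774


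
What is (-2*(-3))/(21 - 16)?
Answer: 6/5 ≈ 1.2000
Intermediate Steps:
(-2*(-3))/(21 - 16) = 6/5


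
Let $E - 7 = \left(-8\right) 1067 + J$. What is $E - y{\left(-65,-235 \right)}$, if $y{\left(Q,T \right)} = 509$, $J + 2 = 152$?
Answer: $-8888$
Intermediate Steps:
$J = 150$ ($J = -2 + 152 = 150$)
$E = -8379$ ($E = 7 + \left(\left(-8\right) 1067 + 150\right) = 7 + \left(-8536 + 150\right) = 7 - 8386 = -8379$)
$E - y{\left(-65,-235 \right)} = -8379 - 509 = -8888$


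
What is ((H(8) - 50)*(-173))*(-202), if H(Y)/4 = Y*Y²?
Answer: 69822108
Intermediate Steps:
H(Y) = 4*Y³ (H(Y) = 4*(Y*Y²) = 4*Y³)
((H(8) - 50)*(-173))*(-202) = ((4*8³ - 50)*(-173))*(-202) = ((4*512 - 50)*(-173))*(-202) = ((2048 - 50)*(-173))*(-202) = (1998*(-173))*(-202) = -345654*(-202) = 69822108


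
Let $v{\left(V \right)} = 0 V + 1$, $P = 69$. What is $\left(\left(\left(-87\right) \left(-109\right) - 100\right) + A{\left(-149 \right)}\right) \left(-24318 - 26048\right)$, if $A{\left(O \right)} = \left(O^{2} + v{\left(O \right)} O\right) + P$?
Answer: $-1586730464$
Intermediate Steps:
$v{\left(V \right)} = 1$ ($v{\left(V \right)} = 0 + 1 = 1$)
$A{\left(O \right)} = 69 + O + O^{2}$ ($A{\left(O \right)} = \left(O^{2} + 1 O\right) + 69 = \left(O^{2} + O\right) + 69 = \left(O + O^{2}\right) + 69 = 69 + O + O^{2}$)
$\left(\left(\left(-87\right) \left(-109\right) - 100\right) + A{\left(-149 \right)}\right) \left(-24318 - 26048\right) = \left(\left(\left(-87\right) \left(-109\right) - 100\right) + \left(69 - 149 + \left(-149\right)^{2}\right)\right) \left(-24318 - 26048\right) = \left(\left(9483 - 100\right) + \left(69 - 149 + 22201\right)\right) \left(-50366\right) = \left(9383 + 22121\right) \left(-50366\right) = 31504 \left(-50366\right) = -1586730464$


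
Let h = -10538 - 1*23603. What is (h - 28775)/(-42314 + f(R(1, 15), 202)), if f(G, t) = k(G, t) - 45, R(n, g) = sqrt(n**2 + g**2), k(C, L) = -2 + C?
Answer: 126913556/85450195 + 2996*sqrt(226)/85450195 ≈ 1.4858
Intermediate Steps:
h = -34141 (h = -10538 - 23603 = -34141)
R(n, g) = sqrt(g**2 + n**2)
f(G, t) = -47 + G (f(G, t) = (-2 + G) - 45 = -47 + G)
(h - 28775)/(-42314 + f(R(1, 15), 202)) = (-34141 - 28775)/(-42314 + (-47 + sqrt(15**2 + 1**2))) = -62916/(-42314 + (-47 + sqrt(225 + 1))) = -62916/(-42314 + (-47 + sqrt(226))) = -62916/(-42361 + sqrt(226))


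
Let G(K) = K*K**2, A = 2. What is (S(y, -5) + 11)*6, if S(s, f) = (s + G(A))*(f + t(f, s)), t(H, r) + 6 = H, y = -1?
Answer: -606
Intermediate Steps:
t(H, r) = -6 + H
G(K) = K**3
S(s, f) = (-6 + 2*f)*(8 + s) (S(s, f) = (s + 2**3)*(f + (-6 + f)) = (s + 8)*(-6 + 2*f) = (8 + s)*(-6 + 2*f) = (-6 + 2*f)*(8 + s))
(S(y, -5) + 11)*6 = ((-48 + 16*(-5) - 5*(-1) - (-6 - 5)) + 11)*6 = ((-48 - 80 + 5 - 1*(-11)) + 11)*6 = ((-48 - 80 + 5 + 11) + 11)*6 = (-112 + 11)*6 = -101*6 = -606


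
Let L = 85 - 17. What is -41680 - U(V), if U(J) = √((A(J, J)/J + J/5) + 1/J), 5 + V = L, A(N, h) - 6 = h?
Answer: -41680 - √3085/15 ≈ -41684.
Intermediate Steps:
A(N, h) = 6 + h
L = 68
V = 63 (V = -5 + 68 = 63)
U(J) = √(1/J + J/5 + (6 + J)/J) (U(J) = √(((6 + J)/J + J/5) + 1/J) = √((J/5 + (6 + J)/J) + 1/J) = √(1/J + J/5 + (6 + J)/J))
-41680 - U(V) = -41680 - √(25 + 5*63 + 175/63)/5 = -41680 - √(25 + 315 + 175*(1/63))/5 = -41680 - √(25 + 315 + 25/9)/5 = -41680 - √(3085/9)/5 = -41680 - √3085/3/5 = -41680 - √3085/15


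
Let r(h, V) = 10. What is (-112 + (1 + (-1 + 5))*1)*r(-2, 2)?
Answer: -1070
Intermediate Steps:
(-112 + (1 + (-1 + 5))*1)*r(-2, 2) = (-112 + (1 + (-1 + 5))*1)*10 = (-112 + (1 + 4)*1)*10 = (-112 + 5*1)*10 = (-112 + 5)*10 = -107*10 = -1070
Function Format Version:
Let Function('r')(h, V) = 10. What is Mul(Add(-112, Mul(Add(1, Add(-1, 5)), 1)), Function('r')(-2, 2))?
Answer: -1070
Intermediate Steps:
Mul(Add(-112, Mul(Add(1, Add(-1, 5)), 1)), Function('r')(-2, 2)) = Mul(Add(-112, Mul(Add(1, Add(-1, 5)), 1)), 10) = Mul(Add(-112, Mul(Add(1, 4), 1)), 10) = Mul(Add(-112, Mul(5, 1)), 10) = Mul(Add(-112, 5), 10) = Mul(-107, 10) = -1070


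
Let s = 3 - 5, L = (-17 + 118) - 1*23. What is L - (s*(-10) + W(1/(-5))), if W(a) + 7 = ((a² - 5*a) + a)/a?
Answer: 346/5 ≈ 69.200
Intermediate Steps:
L = 78 (L = 101 - 23 = 78)
s = -2
W(a) = -7 + (a² - 4*a)/a (W(a) = -7 + ((a² - 5*a) + a)/a = -7 + (a² - 4*a)/a)
L - (s*(-10) + W(1/(-5))) = 78 - (-2*(-10) + (-11 + 1/(-5))) = 78 - (20 + (-11 - ⅕)) = 78 - (20 - 56/5) = 78 - 1*44/5 = 78 - 44/5 = 346/5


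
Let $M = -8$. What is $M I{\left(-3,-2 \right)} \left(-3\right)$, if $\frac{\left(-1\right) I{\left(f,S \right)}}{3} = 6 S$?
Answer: $864$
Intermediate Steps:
$I{\left(f,S \right)} = - 18 S$ ($I{\left(f,S \right)} = - 3 \cdot 6 S = - 18 S$)
$M I{\left(-3,-2 \right)} \left(-3\right) = - 8 \left(\left(-18\right) \left(-2\right)\right) \left(-3\right) = \left(-8\right) 36 \left(-3\right) = \left(-288\right) \left(-3\right) = 864$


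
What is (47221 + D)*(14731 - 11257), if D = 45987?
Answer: 323804592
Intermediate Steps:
(47221 + D)*(14731 - 11257) = (47221 + 45987)*(14731 - 11257) = 93208*3474 = 323804592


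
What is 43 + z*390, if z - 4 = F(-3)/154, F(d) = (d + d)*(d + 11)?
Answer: 114071/77 ≈ 1481.4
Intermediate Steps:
F(d) = 2*d*(11 + d) (F(d) = (2*d)*(11 + d) = 2*d*(11 + d))
z = 284/77 (z = 4 + (2*(-3)*(11 - 3))/154 = 4 + (2*(-3)*8)*(1/154) = 4 - 48*1/154 = 4 - 24/77 = 284/77 ≈ 3.6883)
43 + z*390 = 43 + (284/77)*390 = 43 + 110760/77 = 114071/77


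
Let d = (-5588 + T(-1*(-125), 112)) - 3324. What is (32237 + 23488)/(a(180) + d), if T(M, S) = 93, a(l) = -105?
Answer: -55725/8924 ≈ -6.2444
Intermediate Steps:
d = -8819 (d = (-5588 + 93) - 3324 = -5495 - 3324 = -8819)
(32237 + 23488)/(a(180) + d) = (32237 + 23488)/(-105 - 8819) = 55725/(-8924) = 55725*(-1/8924) = -55725/8924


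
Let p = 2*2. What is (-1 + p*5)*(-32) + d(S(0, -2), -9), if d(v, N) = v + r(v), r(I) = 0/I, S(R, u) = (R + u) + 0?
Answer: -610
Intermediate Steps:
S(R, u) = R + u
r(I) = 0
p = 4
d(v, N) = v (d(v, N) = v + 0 = v)
(-1 + p*5)*(-32) + d(S(0, -2), -9) = (-1 + 4*5)*(-32) + (0 - 2) = (-1 + 20)*(-32) - 2 = 19*(-32) - 2 = -608 - 2 = -610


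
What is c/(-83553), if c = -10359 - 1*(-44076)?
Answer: -11239/27851 ≈ -0.40354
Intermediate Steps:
c = 33717 (c = -10359 + 44076 = 33717)
c/(-83553) = 33717/(-83553) = 33717*(-1/83553) = -11239/27851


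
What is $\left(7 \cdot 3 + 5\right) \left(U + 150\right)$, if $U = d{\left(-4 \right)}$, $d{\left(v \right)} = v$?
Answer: $3796$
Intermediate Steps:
$U = -4$
$\left(7 \cdot 3 + 5\right) \left(U + 150\right) = \left(7 \cdot 3 + 5\right) \left(-4 + 150\right) = \left(21 + 5\right) 146 = 26 \cdot 146 = 3796$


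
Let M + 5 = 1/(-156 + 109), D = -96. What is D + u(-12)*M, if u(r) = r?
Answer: -1680/47 ≈ -35.745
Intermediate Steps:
M = -236/47 (M = -5 + 1/(-156 + 109) = -5 + 1/(-47) = -5 - 1/47 = -236/47 ≈ -5.0213)
D + u(-12)*M = -96 - 12*(-236/47) = -96 + 2832/47 = -1680/47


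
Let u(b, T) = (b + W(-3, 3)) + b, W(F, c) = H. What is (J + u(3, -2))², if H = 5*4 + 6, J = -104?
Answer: 5184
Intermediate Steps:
H = 26 (H = 20 + 6 = 26)
W(F, c) = 26
u(b, T) = 26 + 2*b (u(b, T) = (b + 26) + b = (26 + b) + b = 26 + 2*b)
(J + u(3, -2))² = (-104 + (26 + 2*3))² = (-104 + (26 + 6))² = (-104 + 32)² = (-72)² = 5184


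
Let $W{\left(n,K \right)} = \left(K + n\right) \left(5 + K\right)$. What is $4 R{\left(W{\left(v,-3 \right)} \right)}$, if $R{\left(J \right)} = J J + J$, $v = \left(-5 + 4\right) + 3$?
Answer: $8$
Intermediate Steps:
$v = 2$ ($v = -1 + 3 = 2$)
$W{\left(n,K \right)} = \left(5 + K\right) \left(K + n\right)$
$R{\left(J \right)} = J + J^{2}$ ($R{\left(J \right)} = J^{2} + J = J + J^{2}$)
$4 R{\left(W{\left(v,-3 \right)} \right)} = 4 \left(\left(-3\right)^{2} + 5 \left(-3\right) + 5 \cdot 2 - 6\right) \left(1 + \left(\left(-3\right)^{2} + 5 \left(-3\right) + 5 \cdot 2 - 6\right)\right) = 4 \left(9 - 15 + 10 - 6\right) \left(1 + \left(9 - 15 + 10 - 6\right)\right) = 4 \left(- 2 \left(1 - 2\right)\right) = 4 \left(\left(-2\right) \left(-1\right)\right) = 4 \cdot 2 = 8$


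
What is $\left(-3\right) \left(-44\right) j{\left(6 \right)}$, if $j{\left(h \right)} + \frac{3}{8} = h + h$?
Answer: $\frac{3069}{2} \approx 1534.5$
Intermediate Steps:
$j{\left(h \right)} = - \frac{3}{8} + 2 h$ ($j{\left(h \right)} = - \frac{3}{8} + \left(h + h\right) = - \frac{3}{8} + 2 h$)
$\left(-3\right) \left(-44\right) j{\left(6 \right)} = \left(-3\right) \left(-44\right) \left(- \frac{3}{8} + 2 \cdot 6\right) = 132 \left(- \frac{3}{8} + 12\right) = 132 \cdot \frac{93}{8} = \frac{3069}{2}$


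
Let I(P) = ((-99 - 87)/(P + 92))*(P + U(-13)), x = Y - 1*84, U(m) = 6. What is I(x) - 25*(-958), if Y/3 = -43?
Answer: 2859448/121 ≈ 23632.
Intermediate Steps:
Y = -129 (Y = 3*(-43) = -129)
x = -213 (x = -129 - 1*84 = -129 - 84 = -213)
I(P) = -186*(6 + P)/(92 + P) (I(P) = ((-99 - 87)/(P + 92))*(P + 6) = (-186/(92 + P))*(6 + P) = -186*(6 + P)/(92 + P))
I(x) - 25*(-958) = 186*(-6 - 1*(-213))/(92 - 213) - 25*(-958) = 186*(-6 + 213)/(-121) + 23950 = 186*(-1/121)*207 + 23950 = -38502/121 + 23950 = 2859448/121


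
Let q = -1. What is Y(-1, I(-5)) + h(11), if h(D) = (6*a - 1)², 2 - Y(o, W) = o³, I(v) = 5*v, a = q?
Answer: 52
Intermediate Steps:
a = -1
Y(o, W) = 2 - o³
h(D) = 49 (h(D) = (6*(-1) - 1)² = (-6 - 1)² = (-7)² = 49)
Y(-1, I(-5)) + h(11) = (2 - 1*(-1)³) + 49 = (2 - 1*(-1)) + 49 = (2 + 1) + 49 = 3 + 49 = 52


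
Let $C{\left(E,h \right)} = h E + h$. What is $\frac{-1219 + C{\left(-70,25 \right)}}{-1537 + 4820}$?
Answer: $- \frac{2944}{3283} \approx -0.89674$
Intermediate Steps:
$C{\left(E,h \right)} = h + E h$ ($C{\left(E,h \right)} = E h + h = h + E h$)
$\frac{-1219 + C{\left(-70,25 \right)}}{-1537 + 4820} = \frac{-1219 + 25 \left(1 - 70\right)}{-1537 + 4820} = \frac{-1219 + 25 \left(-69\right)}{3283} = \left(-1219 - 1725\right) \frac{1}{3283} = \left(-2944\right) \frac{1}{3283} = - \frac{2944}{3283}$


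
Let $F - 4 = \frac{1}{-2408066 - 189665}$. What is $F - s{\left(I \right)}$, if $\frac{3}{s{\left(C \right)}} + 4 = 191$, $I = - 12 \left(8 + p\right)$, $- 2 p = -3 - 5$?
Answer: $\frac{1935309408}{485775697} \approx 3.984$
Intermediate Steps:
$p = 4$ ($p = - \frac{-3 - 5}{2} = \left(- \frac{1}{2}\right) \left(-8\right) = 4$)
$F = \frac{10390923}{2597731}$ ($F = 4 + \frac{1}{-2408066 - 189665} = 4 + \frac{1}{-2597731} = 4 - \frac{1}{2597731} = \frac{10390923}{2597731} \approx 4.0$)
$I = -144$ ($I = - 12 \left(8 + 4\right) = \left(-12\right) 12 = -144$)
$s{\left(C \right)} = \frac{3}{187}$ ($s{\left(C \right)} = \frac{3}{-4 + 191} = \frac{3}{187}$)
$F - s{\left(I \right)} = \frac{10390923}{2597731} - \frac{3}{187} = \frac{1935309408}{485775697}$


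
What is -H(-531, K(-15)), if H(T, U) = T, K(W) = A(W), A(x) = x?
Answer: 531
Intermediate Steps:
K(W) = W
-H(-531, K(-15)) = -1*(-531) = 531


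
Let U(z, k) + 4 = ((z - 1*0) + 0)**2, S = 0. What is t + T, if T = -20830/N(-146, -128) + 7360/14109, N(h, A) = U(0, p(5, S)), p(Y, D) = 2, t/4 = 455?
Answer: 198316715/28218 ≈ 7028.0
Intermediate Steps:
t = 1820 (t = 4*455 = 1820)
U(z, k) = -4 + z**2 (U(z, k) = -4 + ((z - 1*0) + 0)**2 = -4 + ((z + 0) + 0)**2 = -4 + (z + 0)**2 = -4 + z**2)
N(h, A) = -4 (N(h, A) = -4 + 0**2 = -4 + 0 = -4)
T = 146959955/28218 (T = -20830/(-4) + 7360/14109 = -20830*(-1/4) + 7360*(1/14109) = 10415/2 + 7360/14109 = 146959955/28218 ≈ 5208.0)
t + T = 1820 + 146959955/28218 = 198316715/28218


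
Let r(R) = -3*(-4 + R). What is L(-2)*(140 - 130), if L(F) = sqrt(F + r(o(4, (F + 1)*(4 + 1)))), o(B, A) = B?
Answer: 10*I*sqrt(2) ≈ 14.142*I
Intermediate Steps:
r(R) = 12 - 3*R
L(F) = sqrt(F) (L(F) = sqrt(F + (12 - 3*4)) = sqrt(F + (12 - 12)) = sqrt(F + 0) = sqrt(F))
L(-2)*(140 - 130) = sqrt(-2)*(140 - 130) = (I*sqrt(2))*10 = 10*I*sqrt(2)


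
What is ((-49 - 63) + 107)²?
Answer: 25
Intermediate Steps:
((-49 - 63) + 107)² = (-112 + 107)² = (-5)² = 25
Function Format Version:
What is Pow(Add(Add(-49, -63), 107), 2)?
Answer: 25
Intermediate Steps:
Pow(Add(Add(-49, -63), 107), 2) = Pow(Add(-112, 107), 2) = Pow(-5, 2) = 25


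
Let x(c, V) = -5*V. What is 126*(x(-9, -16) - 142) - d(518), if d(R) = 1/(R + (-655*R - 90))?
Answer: -2647189943/338862 ≈ -7812.0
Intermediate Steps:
d(R) = 1/(-90 - 654*R) (d(R) = 1/(R + (-90 - 655*R)) = 1/(-90 - 654*R))
126*(x(-9, -16) - 142) - d(518) = 126*(-5*(-16) - 142) - (-1)/(90 + 654*518) = 126*(80 - 142) - (-1)/(90 + 338772) = 126*(-62) - (-1)/338862 = -7812 - (-1)/338862 = -7812 - 1*(-1/338862) = -7812 + 1/338862 = -2647189943/338862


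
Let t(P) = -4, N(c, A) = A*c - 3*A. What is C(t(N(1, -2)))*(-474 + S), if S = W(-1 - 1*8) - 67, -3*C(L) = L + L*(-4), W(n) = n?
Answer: 2200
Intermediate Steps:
N(c, A) = -3*A + A*c
C(L) = L (C(L) = -(L + L*(-4))/3 = -(L - 4*L)/3 = -(-1)*L = L)
S = -76 (S = (-1 - 1*8) - 67 = (-1 - 8) - 67 = -9 - 67 = -76)
C(t(N(1, -2)))*(-474 + S) = -4*(-474 - 76) = -4*(-550) = 2200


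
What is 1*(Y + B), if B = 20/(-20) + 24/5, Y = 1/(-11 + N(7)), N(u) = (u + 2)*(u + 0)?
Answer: 993/260 ≈ 3.8192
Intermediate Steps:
N(u) = u*(2 + u) (N(u) = (2 + u)*u = u*(2 + u))
Y = 1/52 (Y = 1/(-11 + 7*(2 + 7)) = 1/(-11 + 7*9) = 1/(-11 + 63) = 1/52 ≈ 0.019231)
B = 19/5 (B = 20*(-1/20) + 24*(1/5) = -1 + 24/5 = 19/5 ≈ 3.8000)
1*(Y + B) = 1*(1/52 + 19/5) = 1*(993/260) = 993/260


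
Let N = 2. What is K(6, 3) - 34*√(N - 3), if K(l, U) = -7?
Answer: -7 - 34*I ≈ -7.0 - 34.0*I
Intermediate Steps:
K(6, 3) - 34*√(N - 3) = -7 - 34*√(2 - 3) = -7 - 34*I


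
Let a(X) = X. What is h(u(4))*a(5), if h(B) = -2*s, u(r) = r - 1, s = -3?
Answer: 30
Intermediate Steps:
u(r) = -1 + r
h(B) = 6 (h(B) = -2*(-3) = 6)
h(u(4))*a(5) = 6*5 = 30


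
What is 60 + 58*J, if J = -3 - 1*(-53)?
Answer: 2960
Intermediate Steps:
J = 50 (J = -3 + 53 = 50)
60 + 58*J = 60 + 58*50 = 60 + 2900 = 2960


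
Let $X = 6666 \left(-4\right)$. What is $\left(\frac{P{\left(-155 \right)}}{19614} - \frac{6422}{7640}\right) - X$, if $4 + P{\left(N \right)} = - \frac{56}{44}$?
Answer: $\frac{10987624989133}{412090140} \approx 26663.0$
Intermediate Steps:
$P{\left(N \right)} = - \frac{58}{11}$ ($P{\left(N \right)} = -4 - \frac{56}{44} = -4 - \frac{14}{11} = - \frac{58}{11}$)
$X = -26664$
$\left(\frac{P{\left(-155 \right)}}{19614} - \frac{6422}{7640}\right) - X = \left(- \frac{58}{11 \cdot 19614} - \frac{6422}{7640}\right) - -26664 = \left(\left(- \frac{58}{11}\right) \frac{1}{19614} - \frac{3211}{3820}\right) + 26664 = \left(- \frac{29}{107877} - \frac{3211}{3820}\right) + 26664 = - \frac{346503827}{412090140} + 26664 = \frac{10987624989133}{412090140}$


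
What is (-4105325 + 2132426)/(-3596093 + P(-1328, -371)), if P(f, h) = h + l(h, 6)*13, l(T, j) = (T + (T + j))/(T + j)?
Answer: 720108135/1312699792 ≈ 0.54857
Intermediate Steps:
l(T, j) = (j + 2*T)/(T + j)
P(f, h) = h + 13*(6 + 2*h)/(6 + h) (P(f, h) = h + ((6 + 2*h)/(h + 6))*13 = h + ((6 + 2*h)/(6 + h))*13 = h + 13*(6 + 2*h)/(6 + h))
(-4105325 + 2132426)/(-3596093 + P(-1328, -371)) = (-4105325 + 2132426)/(-3596093 + (78 + (-371)**2 + 32*(-371))/(6 - 371)) = -1972899/(-3596093 + (78 + 137641 - 11872)/(-365)) = -1972899/(-3596093 - 1/365*125847) = -1972899/(-3596093 - 125847/365) = -1972899/(-1312699792/365) = -1972899*(-365/1312699792) = 720108135/1312699792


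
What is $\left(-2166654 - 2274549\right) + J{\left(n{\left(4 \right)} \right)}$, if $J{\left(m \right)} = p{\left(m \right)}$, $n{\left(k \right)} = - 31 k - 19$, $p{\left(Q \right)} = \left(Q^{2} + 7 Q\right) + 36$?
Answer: $-4421719$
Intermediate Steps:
$p{\left(Q \right)} = 36 + Q^{2} + 7 Q$
$n{\left(k \right)} = -19 - 31 k$
$J{\left(m \right)} = 36 + m^{2} + 7 m$
$\left(-2166654 - 2274549\right) + J{\left(n{\left(4 \right)} \right)} = \left(-2166654 - 2274549\right) + \left(36 + \left(-19 - 124\right)^{2} + 7 \left(-19 - 124\right)\right) = -4441203 + \left(36 + \left(-19 - 124\right)^{2} + 7 \left(-19 - 124\right)\right) = -4441203 + \left(36 + \left(-143\right)^{2} + 7 \left(-143\right)\right) = -4441203 + \left(36 + 20449 - 1001\right) = -4441203 + 19484 = -4421719$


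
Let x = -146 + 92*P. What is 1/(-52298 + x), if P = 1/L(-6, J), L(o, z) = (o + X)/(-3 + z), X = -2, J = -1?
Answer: -1/52398 ≈ -1.9085e-5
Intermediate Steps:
L(o, z) = (-2 + o)/(-3 + z) (L(o, z) = (o - 2)/(-3 + z) = (-2 + o)/(-3 + z))
P = 1/2 (P = 1/((-2 - 6)/(-3 - 1)) = 1/(-8/(-4)) = 1/(-1/4*(-8)) = 1/2 ≈ 0.50000)
x = -100 (x = -146 + 92*(1/2) = -146 + 46 = -100)
1/(-52298 + x) = 1/(-52298 - 100) = 1/(-52398) = -1/52398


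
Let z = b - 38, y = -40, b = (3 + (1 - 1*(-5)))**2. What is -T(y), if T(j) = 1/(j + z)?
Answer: -1/3 ≈ -0.33333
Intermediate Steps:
b = 81 (b = (3 + (1 + 5))**2 = (3 + 6)**2 = 9**2 = 81)
z = 43 (z = 81 - 38 = 43)
T(j) = 1/(43 + j) (T(j) = 1/(j + 43) = 1/(43 + j))
-T(y) = -1/(43 - 40) = -1/3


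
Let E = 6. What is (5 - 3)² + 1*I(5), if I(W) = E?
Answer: 10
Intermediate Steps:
I(W) = 6
(5 - 3)² + 1*I(5) = (5 - 3)² + 1*6 = 2² + 6 = 4 + 6 = 10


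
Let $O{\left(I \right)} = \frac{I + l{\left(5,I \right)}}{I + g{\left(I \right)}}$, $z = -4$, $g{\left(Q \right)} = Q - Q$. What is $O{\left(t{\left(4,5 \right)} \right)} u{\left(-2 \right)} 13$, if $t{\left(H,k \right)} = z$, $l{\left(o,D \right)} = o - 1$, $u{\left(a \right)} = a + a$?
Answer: $0$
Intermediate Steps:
$g{\left(Q \right)} = 0$
$u{\left(a \right)} = 2 a$
$l{\left(o,D \right)} = -1 + o$
$t{\left(H,k \right)} = -4$
$O{\left(I \right)} = \frac{4 + I}{I}$ ($O{\left(I \right)} = \frac{I + \left(-1 + 5\right)}{I + 0} = \frac{I + 4}{I} = \frac{4 + I}{I}$)
$O{\left(t{\left(4,5 \right)} \right)} u{\left(-2 \right)} 13 = \frac{4 - 4}{-4} \cdot 2 \left(-2\right) 13 = \left(- \frac{1}{4}\right) 0 \left(-4\right) 13 = 0 \left(-4\right) 13 = 0 \cdot 13 = 0$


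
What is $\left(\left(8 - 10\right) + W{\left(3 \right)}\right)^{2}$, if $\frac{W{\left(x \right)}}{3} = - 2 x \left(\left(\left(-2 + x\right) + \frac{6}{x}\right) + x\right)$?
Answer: $12100$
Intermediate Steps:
$W{\left(x \right)} = - 6 x \left(-2 + 2 x + \frac{6}{x}\right)$ ($W{\left(x \right)} = 3 - 2 x \left(\left(\left(-2 + x\right) + \frac{6}{x}\right) + x\right) = 3 - 2 x \left(\left(-2 + x + \frac{6}{x}\right) + x\right) = 3 - 2 x \left(-2 + 2 x + \frac{6}{x}\right) = 3 \left(- 2 x \left(-2 + 2 x + \frac{6}{x}\right)\right) = - 6 x \left(-2 + 2 x + \frac{6}{x}\right)$)
$\left(\left(8 - 10\right) + W{\left(3 \right)}\right)^{2} = \left(\left(8 - 10\right) - 108\right)^{2} = \left(-2 - 108\right)^{2} = \left(-110\right)^{2} = 12100$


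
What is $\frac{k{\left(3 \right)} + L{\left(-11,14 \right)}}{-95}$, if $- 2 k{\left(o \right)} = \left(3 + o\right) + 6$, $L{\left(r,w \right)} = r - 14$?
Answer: $\frac{31}{95} \approx 0.32632$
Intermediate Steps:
$L{\left(r,w \right)} = -14 + r$
$k{\left(o \right)} = - \frac{9}{2} - \frac{o}{2}$ ($k{\left(o \right)} = - \frac{\left(3 + o\right) + 6}{2} = - \frac{9 + o}{2} = - \frac{9}{2} - \frac{o}{2}$)
$\frac{k{\left(3 \right)} + L{\left(-11,14 \right)}}{-95} = \frac{\left(- \frac{9}{2} - \frac{3}{2}\right) - 25}{-95} = - \frac{\left(- \frac{9}{2} - \frac{3}{2}\right) - 25}{95} = - \frac{-6 - 25}{95} = \left(- \frac{1}{95}\right) \left(-31\right) = \frac{31}{95}$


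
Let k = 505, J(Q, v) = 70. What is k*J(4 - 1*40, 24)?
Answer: 35350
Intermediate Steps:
k*J(4 - 1*40, 24) = 505*70 = 35350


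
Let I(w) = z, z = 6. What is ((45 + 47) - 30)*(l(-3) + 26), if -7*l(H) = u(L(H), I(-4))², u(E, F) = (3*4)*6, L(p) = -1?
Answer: -310124/7 ≈ -44303.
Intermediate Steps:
I(w) = 6
u(E, F) = 72 (u(E, F) = 12*6 = 72)
l(H) = -5184/7 (l(H) = -⅐*72² = -⅐*5184 = -5184/7)
((45 + 47) - 30)*(l(-3) + 26) = ((45 + 47) - 30)*(-5184/7 + 26) = (92 - 30)*(-5002/7) = 62*(-5002/7) = -310124/7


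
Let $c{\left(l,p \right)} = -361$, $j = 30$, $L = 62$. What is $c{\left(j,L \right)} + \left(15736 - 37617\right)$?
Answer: $-22242$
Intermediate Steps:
$c{\left(j,L \right)} + \left(15736 - 37617\right) = -361 + \left(15736 - 37617\right) = -361 - 21881 = -22242$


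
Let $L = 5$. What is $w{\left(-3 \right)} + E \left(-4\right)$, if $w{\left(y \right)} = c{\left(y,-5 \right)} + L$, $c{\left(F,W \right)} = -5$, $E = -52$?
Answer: $208$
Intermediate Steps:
$w{\left(y \right)} = 0$ ($w{\left(y \right)} = -5 + 5 = 0$)
$w{\left(-3 \right)} + E \left(-4\right) = 0 - -208 = 0 + 208 = 208$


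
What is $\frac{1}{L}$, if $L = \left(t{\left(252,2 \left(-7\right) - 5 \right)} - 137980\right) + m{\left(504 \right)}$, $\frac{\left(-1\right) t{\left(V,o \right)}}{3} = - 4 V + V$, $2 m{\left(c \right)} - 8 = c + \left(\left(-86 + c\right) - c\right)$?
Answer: $- \frac{1}{135499} \approx -7.3801 \cdot 10^{-6}$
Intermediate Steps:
$m{\left(c \right)} = -39 + \frac{c}{2}$ ($m{\left(c \right)} = 4 + \frac{c + \left(\left(-86 + c\right) - c\right)}{2} = 4 + \frac{c - 86}{2} = 4 + \frac{-86 + c}{2} = 4 + \left(-43 + \frac{c}{2}\right) = -39 + \frac{c}{2}$)
$t{\left(V,o \right)} = 9 V$ ($t{\left(V,o \right)} = - 3 \left(- 4 V + V\right) = - 3 \left(- 3 V\right) = 9 V$)
$L = -135499$ ($L = \left(9 \cdot 252 - 137980\right) + \left(-39 + \frac{1}{2} \cdot 504\right) = \left(2268 - 137980\right) + \left(-39 + 252\right) = -135712 + 213 = -135499$)
$\frac{1}{L} = \frac{1}{-135499} = - \frac{1}{135499}$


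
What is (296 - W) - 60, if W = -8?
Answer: 244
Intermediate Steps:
(296 - W) - 60 = (296 - 1*(-8)) - 60 = (296 + 8) - 60 = 304 - 60 = 244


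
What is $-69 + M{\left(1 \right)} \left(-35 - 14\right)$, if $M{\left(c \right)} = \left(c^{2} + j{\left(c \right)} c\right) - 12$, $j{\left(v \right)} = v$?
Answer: $421$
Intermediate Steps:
$M{\left(c \right)} = -12 + 2 c^{2}$ ($M{\left(c \right)} = \left(c^{2} + c c\right) - 12 = \left(c^{2} + c^{2}\right) - 12 = 2 c^{2} - 12 = -12 + 2 c^{2}$)
$-69 + M{\left(1 \right)} \left(-35 - 14\right) = -69 + \left(-12 + 2 \cdot 1^{2}\right) \left(-35 - 14\right) = -69 + \left(-12 + 2 \cdot 1\right) \left(-49\right) = -69 + \left(-12 + 2\right) \left(-49\right) = -69 - -490 = -69 + 490 = 421$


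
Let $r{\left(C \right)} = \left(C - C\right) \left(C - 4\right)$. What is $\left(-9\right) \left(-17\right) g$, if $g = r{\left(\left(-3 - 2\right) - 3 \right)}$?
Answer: $0$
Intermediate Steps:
$r{\left(C \right)} = 0$ ($r{\left(C \right)} = 0 \left(-4 + C\right) = 0$)
$g = 0$
$\left(-9\right) \left(-17\right) g = \left(-9\right) \left(-17\right) 0 = 153 \cdot 0 = 0$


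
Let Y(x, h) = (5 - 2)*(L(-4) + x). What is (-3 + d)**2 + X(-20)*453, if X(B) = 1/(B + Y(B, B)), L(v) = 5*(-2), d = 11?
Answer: 6587/110 ≈ 59.882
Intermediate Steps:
L(v) = -10
Y(x, h) = -30 + 3*x (Y(x, h) = (5 - 2)*(-10 + x) = 3*(-10 + x) = -30 + 3*x)
X(B) = 1/(-30 + 4*B) (X(B) = 1/(B + (-30 + 3*B)) = 1/(-30 + 4*B))
(-3 + d)**2 + X(-20)*453 = (-3 + 11)**2 + (1/(2*(-15 + 2*(-20))))*453 = 8**2 + (1/(2*(-15 - 40)))*453 = 64 + ((1/2)/(-55))*453 = 64 + ((1/2)*(-1/55))*453 = 64 - 1/110*453 = 64 - 453/110 = 6587/110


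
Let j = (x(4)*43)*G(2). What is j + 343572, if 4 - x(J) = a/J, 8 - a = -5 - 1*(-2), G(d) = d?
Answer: 687359/2 ≈ 3.4368e+5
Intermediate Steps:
a = 11 (a = 8 - (-5 - 1*(-2)) = 8 - (-5 + 2) = 8 - 1*(-3) = 8 + 3 = 11)
x(J) = 4 - 11/J
j = 215/2 (j = ((4 - 11/4)*43)*2 = ((5/4)*43)*2 = (215/4)*2 = 215/2 ≈ 107.50)
j + 343572 = 215/2 + 343572 = 687359/2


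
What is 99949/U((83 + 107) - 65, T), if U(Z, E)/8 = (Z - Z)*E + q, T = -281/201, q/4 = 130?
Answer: 99949/4160 ≈ 24.026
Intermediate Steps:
q = 520 (q = 4*130 = 520)
T = -281/201 (T = -281*1/201 = -281/201 ≈ -1.3980)
U(Z, E) = 4160 (U(Z, E) = 8*((Z - Z)*E + 520) = 8*(0*E + 520) = 8*(0 + 520) = 8*520 = 4160)
99949/U((83 + 107) - 65, T) = 99949/4160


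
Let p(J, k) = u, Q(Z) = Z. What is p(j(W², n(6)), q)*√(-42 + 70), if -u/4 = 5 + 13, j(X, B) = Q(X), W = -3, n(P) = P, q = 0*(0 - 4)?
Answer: -144*√7 ≈ -380.99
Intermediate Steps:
q = 0 (q = 0*(-4) = 0)
j(X, B) = X
u = -72 (u = -4*(5 + 13) = -4*18 = -72)
p(J, k) = -72
p(j(W², n(6)), q)*√(-42 + 70) = -72*√(-42 + 70) = -144*√7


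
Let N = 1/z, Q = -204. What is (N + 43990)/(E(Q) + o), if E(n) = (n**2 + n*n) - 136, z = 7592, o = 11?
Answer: 333972081/630948344 ≈ 0.52932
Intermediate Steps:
E(n) = -136 + 2*n**2 (E(n) = (n**2 + n**2) - 136 = 2*n**2 - 136 = -136 + 2*n**2)
N = 1/7592 ≈ 0.00013172
(N + 43990)/(E(Q) + o) = (1/7592 + 43990)/((-136 + 2*(-204)**2) + 11) = 333972081/(7592*((-136 + 2*41616) + 11)) = 333972081/(7592*((-136 + 83232) + 11)) = 333972081/(7592*(83096 + 11)) = (333972081/7592)/83107 = (333972081/7592)*(1/83107) = 333972081/630948344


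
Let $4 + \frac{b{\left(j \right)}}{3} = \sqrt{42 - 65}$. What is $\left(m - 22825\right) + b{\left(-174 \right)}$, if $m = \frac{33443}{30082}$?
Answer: $- \frac{686949191}{30082} + 3 i \sqrt{23} \approx -22836.0 + 14.387 i$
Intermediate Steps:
$b{\left(j \right)} = -12 + 3 i \sqrt{23}$ ($b{\left(j \right)} = -12 + 3 \sqrt{42 - 65} = -12 + 3 \sqrt{-23} = -12 + 3 i \sqrt{23}$)
$m = \frac{33443}{30082}$ ($m = 33443 \cdot \frac{1}{30082} = \frac{33443}{30082} \approx 1.1117$)
$\left(m - 22825\right) + b{\left(-174 \right)} = \left(\frac{33443}{30082} - 22825\right) - \left(12 - 3 i \sqrt{23}\right) = - \frac{686588207}{30082} - \left(12 - 3 i \sqrt{23}\right) = - \frac{686949191}{30082} + 3 i \sqrt{23}$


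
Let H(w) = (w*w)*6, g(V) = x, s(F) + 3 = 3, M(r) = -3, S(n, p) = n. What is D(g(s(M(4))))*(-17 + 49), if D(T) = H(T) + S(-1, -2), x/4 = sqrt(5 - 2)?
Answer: 9184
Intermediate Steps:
s(F) = 0 (s(F) = -3 + 3 = 0)
x = 4*sqrt(3) (x = 4*sqrt(5 - 2) = 4*sqrt(3) ≈ 6.9282)
g(V) = 4*sqrt(3)
H(w) = 6*w**2 (H(w) = w**2*6 = 6*w**2)
D(T) = -1 + 6*T**2 (D(T) = 6*T**2 - 1 = -1 + 6*T**2)
D(g(s(M(4))))*(-17 + 49) = (-1 + 6*(4*sqrt(3))**2)*(-17 + 49) = (-1 + 6*48)*32 = (-1 + 288)*32 = 287*32 = 9184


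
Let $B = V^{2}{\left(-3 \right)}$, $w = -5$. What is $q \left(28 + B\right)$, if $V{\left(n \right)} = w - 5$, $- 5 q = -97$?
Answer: $\frac{12416}{5} \approx 2483.2$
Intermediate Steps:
$q = \frac{97}{5}$ ($q = \left(- \frac{1}{5}\right) \left(-97\right) = \frac{97}{5} \approx 19.4$)
$V{\left(n \right)} = -10$ ($V{\left(n \right)} = -5 - 5 = -10$)
$B = 100$ ($B = \left(-10\right)^{2} = 100$)
$q \left(28 + B\right) = \frac{97 \left(28 + 100\right)}{5} = \frac{97}{5} \cdot 128 = \frac{12416}{5}$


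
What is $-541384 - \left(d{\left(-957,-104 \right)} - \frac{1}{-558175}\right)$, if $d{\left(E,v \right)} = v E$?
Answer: $- \frac{357741055601}{558175} \approx -6.4091 \cdot 10^{5}$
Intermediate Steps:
$d{\left(E,v \right)} = E v$
$-541384 - \left(d{\left(-957,-104 \right)} - \frac{1}{-558175}\right) = -541384 - \left(\left(-957\right) \left(-104\right) - \frac{1}{-558175}\right) = -541384 - \left(99528 - - \frac{1}{558175}\right) = -541384 - \left(99528 + \frac{1}{558175}\right) = -541384 - \frac{55554041401}{558175} = - \frac{357741055601}{558175}$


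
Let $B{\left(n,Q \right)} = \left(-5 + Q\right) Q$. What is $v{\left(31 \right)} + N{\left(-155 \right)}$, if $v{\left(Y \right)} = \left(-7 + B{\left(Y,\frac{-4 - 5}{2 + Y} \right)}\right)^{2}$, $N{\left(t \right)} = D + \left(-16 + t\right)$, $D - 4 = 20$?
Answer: $- \frac{1699298}{14641} \approx -116.06$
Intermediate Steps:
$D = 24$ ($D = 4 + 20 = 24$)
$B{\left(n,Q \right)} = Q \left(-5 + Q\right)$
$N{\left(t \right)} = 8 + t$ ($N{\left(t \right)} = 24 + \left(-16 + t\right) = 8 + t$)
$v{\left(Y \right)} = \left(-7 - \frac{9 \left(-5 - \frac{9}{2 + Y}\right)}{2 + Y}\right)^{2}$ ($v{\left(Y \right)} = \left(-7 + \frac{-4 - 5}{2 + Y} \left(-5 + \frac{-4 - 5}{2 + Y}\right)\right)^{2} = \left(-7 + - \frac{9}{2 + Y} \left(-5 - \frac{9}{2 + Y}\right)\right)^{2} = \left(-7 - \frac{9 \left(-5 - \frac{9}{2 + Y}\right)}{2 + Y}\right)^{2}$)
$v{\left(31 \right)} + N{\left(-155 \right)} = \frac{\left(171 - 7 \left(2 + 31\right)^{2} + 45 \cdot 31\right)^{2}}{\left(2 + 31\right)^{4}} + \left(8 - 155\right) = \frac{\left(171 - 7 \cdot 33^{2} + 1395\right)^{2}}{1185921} - 147 = \frac{\left(171 - 7623 + 1395\right)^{2}}{1185921} - 147 = \frac{\left(-6057\right)^{2}}{1185921} - 147 = \frac{1}{1185921} \cdot 36687249 - 147 = \frac{452929}{14641} - 147 = - \frac{1699298}{14641}$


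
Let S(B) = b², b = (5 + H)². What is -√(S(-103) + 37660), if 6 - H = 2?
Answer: -√44221 ≈ -210.29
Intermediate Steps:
H = 4 (H = 6 - 1*2 = 6 - 2 = 4)
b = 81 (b = (5 + 4)² = 9² = 81)
S(B) = 6561 (S(B) = 81² = 6561)
-√(S(-103) + 37660) = -√(6561 + 37660) = -√44221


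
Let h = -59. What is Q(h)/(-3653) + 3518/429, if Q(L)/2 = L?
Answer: 992452/120549 ≈ 8.2328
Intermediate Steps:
Q(L) = 2*L
Q(h)/(-3653) + 3518/429 = (2*(-59))/(-3653) + 3518/429 = -118*(-1/3653) + 3518*(1/429) = 118/3653 + 3518/429 = 992452/120549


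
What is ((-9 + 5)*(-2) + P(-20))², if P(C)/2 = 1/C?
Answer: 6241/100 ≈ 62.410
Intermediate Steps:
P(C) = 2/C
((-9 + 5)*(-2) + P(-20))² = ((-9 + 5)*(-2) + 2/(-20))² = (-4*(-2) + 2*(-1/20))² = (8 - ⅒)² = (79/10)² = 6241/100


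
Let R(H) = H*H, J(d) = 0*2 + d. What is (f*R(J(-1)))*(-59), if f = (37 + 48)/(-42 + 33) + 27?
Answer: -9322/9 ≈ -1035.8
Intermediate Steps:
J(d) = d (J(d) = 0 + d = d)
R(H) = H²
f = 158/9 (f = 85/(-9) + 27 = 85*(-⅑) + 27 = -85/9 + 27 = 158/9 ≈ 17.556)
(f*R(J(-1)))*(-59) = ((158/9)*(-1)²)*(-59) = ((158/9)*1)*(-59) = (158/9)*(-59) = -9322/9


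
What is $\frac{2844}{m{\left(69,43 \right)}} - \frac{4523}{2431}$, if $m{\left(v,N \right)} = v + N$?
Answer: $\frac{1601797}{68068} \approx 23.532$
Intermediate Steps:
$m{\left(v,N \right)} = N + v$
$\frac{2844}{m{\left(69,43 \right)}} - \frac{4523}{2431} = \frac{2844}{43 + 69} - \frac{4523}{2431} = \frac{2844}{112} - \frac{4523}{2431} = 2844 \cdot \frac{1}{112} - \frac{4523}{2431} = \frac{711}{28} - \frac{4523}{2431} = \frac{1601797}{68068}$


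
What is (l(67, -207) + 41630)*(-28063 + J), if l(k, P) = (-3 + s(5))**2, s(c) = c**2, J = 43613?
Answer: 654872700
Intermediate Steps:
l(k, P) = 484 (l(k, P) = (-3 + 5**2)**2 = (-3 + 25)**2 = 22**2 = 484)
(l(67, -207) + 41630)*(-28063 + J) = (484 + 41630)*(-28063 + 43613) = 42114*15550 = 654872700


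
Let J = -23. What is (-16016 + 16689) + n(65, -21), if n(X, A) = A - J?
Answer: 675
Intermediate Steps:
n(X, A) = 23 + A (n(X, A) = A - 1*(-23) = A + 23 = 23 + A)
(-16016 + 16689) + n(65, -21) = (-16016 + 16689) + (23 - 21) = 673 + 2 = 675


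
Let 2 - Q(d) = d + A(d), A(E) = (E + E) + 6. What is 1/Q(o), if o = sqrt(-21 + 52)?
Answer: 4/263 - 3*sqrt(31)/263 ≈ -0.048302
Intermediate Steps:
A(E) = 6 + 2*E (A(E) = 2*E + 6 = 6 + 2*E)
o = sqrt(31) ≈ 5.5678
Q(d) = -4 - 3*d (Q(d) = 2 - (d + (6 + 2*d)) = 2 - (6 + 3*d) = 2 + (-6 - 3*d) = -4 - 3*d)
1/Q(o) = 1/(-4 - 3*sqrt(31))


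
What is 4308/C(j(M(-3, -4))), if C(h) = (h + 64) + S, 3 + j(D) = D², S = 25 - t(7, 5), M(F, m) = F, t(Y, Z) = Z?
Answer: 718/15 ≈ 47.867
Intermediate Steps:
S = 20 (S = 25 - 1*5 = 25 - 5 = 20)
j(D) = -3 + D²
C(h) = 84 + h (C(h) = (h + 64) + 20 = (64 + h) + 20 = 84 + h)
4308/C(j(M(-3, -4))) = 4308/(84 + (-3 + (-3)²)) = 4308/(84 + (-3 + 9)) = 4308/(84 + 6) = 4308/90 = 4308*(1/90) = 718/15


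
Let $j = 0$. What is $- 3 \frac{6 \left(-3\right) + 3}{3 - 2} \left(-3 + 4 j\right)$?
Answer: $-135$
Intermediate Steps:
$- 3 \frac{6 \left(-3\right) + 3}{3 - 2} \left(-3 + 4 j\right) = - 3 \frac{6 \left(-3\right) + 3}{3 - 2} \left(-3 + 4 \cdot 0\right) = - 3 \frac{-18 + 3}{1} \left(-3 + 0\right) = - 3 \left(\left(-15\right) 1\right) \left(-3\right) = \left(-3\right) \left(-15\right) \left(-3\right) = 45 \left(-3\right) = -135$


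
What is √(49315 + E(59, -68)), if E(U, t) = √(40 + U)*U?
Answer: √(49315 + 177*√11) ≈ 223.39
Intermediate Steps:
E(U, t) = U*√(40 + U)
√(49315 + E(59, -68)) = √(49315 + 59*√(40 + 59)) = √(49315 + 59*√99) = √(49315 + 59*(3*√11)) = √(49315 + 177*√11)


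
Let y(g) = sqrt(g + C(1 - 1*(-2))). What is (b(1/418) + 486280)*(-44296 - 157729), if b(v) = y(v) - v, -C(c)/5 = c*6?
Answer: -41064619503975/418 - 202025*I*sqrt(15724742)/418 ≈ -9.8241e+10 - 1.9166e+6*I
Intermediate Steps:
C(c) = -30*c (C(c) = -5*c*6 = -30*c)
y(g) = sqrt(-90 + g) (y(g) = sqrt(g - 30*(1 - 1*(-2))) = sqrt(g - 30*(1 + 2)) = sqrt(g - 30*3) = sqrt(g - 90) = sqrt(-90 + g))
b(v) = sqrt(-90 + v) - v
(b(1/418) + 486280)*(-44296 - 157729) = ((sqrt(-90 + 1/418) - 1/418) + 486280)*(-44296 - 157729) = ((sqrt(-90 + 1/418) - 1*1/418) + 486280)*(-202025) = ((sqrt(-37619/418) - 1/418) + 486280)*(-202025) = ((I*sqrt(15724742)/418 - 1/418) + 486280)*(-202025) = ((-1/418 + I*sqrt(15724742)/418) + 486280)*(-202025) = (203265039/418 + I*sqrt(15724742)/418)*(-202025) = -41064619503975/418 - 202025*I*sqrt(15724742)/418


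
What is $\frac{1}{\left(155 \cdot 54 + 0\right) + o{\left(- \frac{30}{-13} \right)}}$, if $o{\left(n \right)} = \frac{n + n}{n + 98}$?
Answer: $\frac{326}{2728635} \approx 0.00011947$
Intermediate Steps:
$o{\left(n \right)} = \frac{2 n}{98 + n}$
$\frac{1}{\left(155 \cdot 54 + 0\right) + o{\left(- \frac{30}{-13} \right)}} = \frac{1}{\left(155 \cdot 54 + 0\right) + \frac{2 \left(- \frac{30}{-13}\right)}{98 - \frac{30}{-13}}} = \frac{1}{\left(8370 + 0\right) + \frac{2 \left(\left(-30\right) \left(- \frac{1}{13}\right)\right)}{98 - - \frac{30}{13}}} = \frac{1}{8370 + 2 \cdot \frac{30}{13} \frac{1}{98 + \frac{30}{13}}} = \frac{1}{8370 + 2 \cdot \frac{30}{13} \frac{1}{\frac{1304}{13}}} = \frac{1}{8370 + 2 \cdot \frac{30}{13} \cdot \frac{13}{1304}} = \frac{1}{8370 + \frac{15}{326}} = \frac{1}{\frac{2728635}{326}} = \frac{326}{2728635}$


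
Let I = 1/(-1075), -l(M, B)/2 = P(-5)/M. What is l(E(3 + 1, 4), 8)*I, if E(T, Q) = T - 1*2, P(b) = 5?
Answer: 1/215 ≈ 0.0046512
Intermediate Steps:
E(T, Q) = -2 + T (E(T, Q) = T - 2 = -2 + T)
l(M, B) = -10/M
I = -1/1075 ≈ -0.00093023
l(E(3 + 1, 4), 8)*I = -10/(-2 + (3 + 1))*(-1/1075) = -10/(-2 + 4)*(-1/1075) = -10/2*(-1/1075) = -10*½*(-1/1075) = -5*(-1/1075) = 1/215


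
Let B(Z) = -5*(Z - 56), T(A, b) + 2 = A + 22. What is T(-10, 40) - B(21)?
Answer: -165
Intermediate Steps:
T(A, b) = 20 + A (T(A, b) = -2 + (A + 22) = -2 + (22 + A) = 20 + A)
B(Z) = 280 - 5*Z (B(Z) = -5*(-56 + Z) = 280 - 5*Z)
T(-10, 40) - B(21) = (20 - 10) - (280 - 5*21) = 10 - (280 - 105) = 10 - 1*175 = 10 - 175 = -165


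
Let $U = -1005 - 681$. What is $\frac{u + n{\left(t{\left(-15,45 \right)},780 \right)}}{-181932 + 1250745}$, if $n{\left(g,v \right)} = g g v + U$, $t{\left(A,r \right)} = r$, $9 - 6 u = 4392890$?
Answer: $\frac{5074003}{6412878} \approx 0.79122$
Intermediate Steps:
$u = - \frac{4392881}{6}$ ($u = \frac{3}{2} - \frac{2196445}{3} = - \frac{4392881}{6} \approx -7.3215 \cdot 10^{5}$)
$U = -1686$ ($U = -1005 - 681 = -1686$)
$n{\left(g,v \right)} = -1686 + v g^{2}$ ($n{\left(g,v \right)} = g g v - 1686 = g^{2} v - 1686 = v g^{2} - 1686 = -1686 + v g^{2}$)
$\frac{u + n{\left(t{\left(-15,45 \right)},780 \right)}}{-181932 + 1250745} = \frac{- \frac{4392881}{6} - \left(1686 - 780 \cdot 45^{2}\right)}{-181932 + 1250745} = \frac{- \frac{4392881}{6} + \left(-1686 + 780 \cdot 2025\right)}{1068813} = \left(- \frac{4392881}{6} + \left(-1686 + 1579500\right)\right) \frac{1}{1068813} = \left(- \frac{4392881}{6} + 1577814\right) \frac{1}{1068813} = \frac{5074003}{6} \cdot \frac{1}{1068813} = \frac{5074003}{6412878}$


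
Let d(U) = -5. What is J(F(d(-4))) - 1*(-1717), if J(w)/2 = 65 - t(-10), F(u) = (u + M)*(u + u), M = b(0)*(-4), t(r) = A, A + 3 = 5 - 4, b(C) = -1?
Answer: 1851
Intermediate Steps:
A = -2 (A = -3 + (5 - 4) = -3 + 1 = -2)
t(r) = -2
M = 4 (M = -1*(-4) = 4)
F(u) = 2*u*(4 + u) (F(u) = (u + 4)*(u + u) = (4 + u)*(2*u) = 2*u*(4 + u))
J(w) = 134 (J(w) = 2*(65 - 1*(-2)) = 2*(65 + 2) = 2*67 = 134)
J(F(d(-4))) - 1*(-1717) = 134 - 1*(-1717) = 134 + 1717 = 1851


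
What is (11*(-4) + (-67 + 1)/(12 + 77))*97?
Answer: -386254/89 ≈ -4339.9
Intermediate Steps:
(11*(-4) + (-67 + 1)/(12 + 77))*97 = (-44 - 66/89)*97 = -3982/89*97 = -386254/89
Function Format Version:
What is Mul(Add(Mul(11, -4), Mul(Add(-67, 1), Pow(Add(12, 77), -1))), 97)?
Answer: Rational(-386254, 89) ≈ -4339.9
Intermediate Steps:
Mul(Add(Mul(11, -4), Mul(Add(-67, 1), Pow(Add(12, 77), -1))), 97) = Mul(Add(-44, Mul(-66, Pow(89, -1))), 97) = Mul(Add(-44, Mul(-66, Rational(1, 89))), 97) = Mul(Add(-44, Rational(-66, 89)), 97) = Mul(Rational(-3982, 89), 97) = Rational(-386254, 89)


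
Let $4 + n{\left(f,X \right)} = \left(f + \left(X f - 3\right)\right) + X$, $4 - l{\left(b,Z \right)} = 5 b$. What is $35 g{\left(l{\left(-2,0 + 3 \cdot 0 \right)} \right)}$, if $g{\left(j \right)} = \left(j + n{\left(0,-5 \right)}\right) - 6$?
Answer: $-140$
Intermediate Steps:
$l{\left(b,Z \right)} = 4 - 5 b$
$n{\left(f,X \right)} = -7 + X + f + X f$ ($n{\left(f,X \right)} = -4 + \left(\left(f + \left(X f - 3\right)\right) + X\right) = -4 + \left(\left(f + \left(-3 + X f\right)\right) + X\right) = -4 + \left(\left(-3 + f + X f\right) + X\right) = -4 + \left(-3 + X + f + X f\right) = -7 + X + f + X f$)
$g{\left(j \right)} = -18 + j$ ($g{\left(j \right)} = \left(j - 12\right) - 6 = \left(-12 + j\right) - 6 = -18 + j$)
$35 g{\left(l{\left(-2,0 + 3 \cdot 0 \right)} \right)} = 35 \left(-18 + \left(4 - -10\right)\right) = 35 \left(-18 + \left(4 + 10\right)\right) = 35 \left(-18 + 14\right) = 35 \left(-4\right) = -140$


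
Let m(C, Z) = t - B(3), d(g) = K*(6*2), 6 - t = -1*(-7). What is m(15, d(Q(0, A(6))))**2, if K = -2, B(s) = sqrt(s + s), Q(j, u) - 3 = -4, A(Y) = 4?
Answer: (1 + sqrt(6))**2 ≈ 11.899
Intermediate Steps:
Q(j, u) = -1 (Q(j, u) = 3 - 4 = -1)
B(s) = sqrt(2)*sqrt(s) (B(s) = sqrt(2*s) = sqrt(2)*sqrt(s))
t = -1 (t = 6 - (-1)*(-7) = 6 - 1*7 = 6 - 7 = -1)
d(g) = -24 (d(g) = -12*2 = -2*12 = -24)
m(C, Z) = -1 - sqrt(6) (m(C, Z) = -1 - sqrt(2)*sqrt(3) = -1 - sqrt(6))
m(15, d(Q(0, A(6))))**2 = (-1 - sqrt(6))**2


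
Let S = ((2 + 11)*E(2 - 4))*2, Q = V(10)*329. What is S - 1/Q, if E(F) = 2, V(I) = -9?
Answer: 153973/2961 ≈ 52.000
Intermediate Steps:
Q = -2961 (Q = -9*329 = -2961)
S = 52 (S = ((2 + 11)*2)*2 = (13*2)*2 = 26*2 = 52)
S - 1/Q = 52 - 1/(-2961) = 52 - 1*(-1/2961) = 52 + 1/2961 = 153973/2961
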